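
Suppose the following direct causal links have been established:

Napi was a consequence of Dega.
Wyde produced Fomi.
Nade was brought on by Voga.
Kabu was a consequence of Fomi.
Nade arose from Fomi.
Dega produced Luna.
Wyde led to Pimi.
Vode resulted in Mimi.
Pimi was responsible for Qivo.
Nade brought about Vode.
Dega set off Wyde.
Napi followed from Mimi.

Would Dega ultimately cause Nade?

Yes

There is a causal chain: Dega → Wyde → Fomi → Nade.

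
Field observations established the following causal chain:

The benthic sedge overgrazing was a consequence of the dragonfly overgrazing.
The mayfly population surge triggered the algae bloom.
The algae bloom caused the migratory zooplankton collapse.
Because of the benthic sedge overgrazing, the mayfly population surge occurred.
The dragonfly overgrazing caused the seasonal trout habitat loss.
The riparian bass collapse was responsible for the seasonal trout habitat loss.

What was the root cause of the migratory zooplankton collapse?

the dragonfly overgrazing

Tracing upstream from the migratory zooplankton collapse: the migratory zooplankton collapse ← the algae bloom ← the mayfly population surge ← the benthic sedge overgrazing ← the dragonfly overgrazing.
The dragonfly overgrazing has no stated cause, so it is the root.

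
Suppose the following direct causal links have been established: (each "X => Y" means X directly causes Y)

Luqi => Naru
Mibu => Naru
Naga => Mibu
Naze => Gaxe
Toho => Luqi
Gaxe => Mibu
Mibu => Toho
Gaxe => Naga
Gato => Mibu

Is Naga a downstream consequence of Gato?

No

Gato leads to Mibu, Toho, Luqi, Naru; Naga is not among them.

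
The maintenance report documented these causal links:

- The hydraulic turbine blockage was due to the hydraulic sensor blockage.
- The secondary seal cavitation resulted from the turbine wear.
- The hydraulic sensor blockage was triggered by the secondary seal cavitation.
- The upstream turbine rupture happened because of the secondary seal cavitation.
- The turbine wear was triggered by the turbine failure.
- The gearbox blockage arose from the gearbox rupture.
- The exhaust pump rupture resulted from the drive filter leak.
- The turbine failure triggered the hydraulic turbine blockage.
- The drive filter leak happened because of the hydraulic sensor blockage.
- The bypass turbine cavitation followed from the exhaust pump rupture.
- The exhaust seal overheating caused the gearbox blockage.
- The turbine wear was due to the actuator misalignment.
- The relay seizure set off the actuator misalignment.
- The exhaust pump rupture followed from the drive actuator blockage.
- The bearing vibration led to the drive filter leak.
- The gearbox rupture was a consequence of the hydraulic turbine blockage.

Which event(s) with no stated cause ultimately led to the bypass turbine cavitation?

Tracing upstream from the bypass turbine cavitation: the bypass turbine cavitation ← the exhaust pump rupture ← the drive filter leak ← the hydraulic sensor blockage ← the secondary seal cavitation ← the turbine wear ← the actuator misalignment ← the relay seizure.
A separate upstream branch: the bypass turbine cavitation ← the exhaust pump rupture ← the drive filter leak ← the hydraulic sensor blockage ← the secondary seal cavitation ← the turbine wear ← the turbine failure.
A separate upstream branch: the bypass turbine cavitation ← the exhaust pump rupture ← the drive filter leak ← the bearing vibration.
A separate upstream branch: the bypass turbine cavitation ← the exhaust pump rupture ← the drive actuator blockage.
Each of those chain origins has no stated cause.

the bearing vibration, the drive actuator blockage, the relay seizure, the turbine failure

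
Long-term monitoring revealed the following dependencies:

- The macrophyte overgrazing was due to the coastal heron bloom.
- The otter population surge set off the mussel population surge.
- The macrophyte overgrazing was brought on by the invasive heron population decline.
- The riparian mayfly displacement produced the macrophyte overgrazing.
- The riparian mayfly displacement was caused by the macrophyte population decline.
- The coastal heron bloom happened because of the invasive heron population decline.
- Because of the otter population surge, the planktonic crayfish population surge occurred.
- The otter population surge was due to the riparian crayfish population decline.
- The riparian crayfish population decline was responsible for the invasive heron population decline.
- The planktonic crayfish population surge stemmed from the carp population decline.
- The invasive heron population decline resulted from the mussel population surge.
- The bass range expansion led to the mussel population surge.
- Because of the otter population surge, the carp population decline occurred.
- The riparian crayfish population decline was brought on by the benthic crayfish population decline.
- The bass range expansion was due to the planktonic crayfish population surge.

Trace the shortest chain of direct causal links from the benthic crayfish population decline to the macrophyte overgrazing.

the benthic crayfish population decline → the riparian crayfish population decline → the invasive heron population decline → the macrophyte overgrazing

the benthic crayfish population decline → the riparian crayfish population decline
the riparian crayfish population decline → the invasive heron population decline
the invasive heron population decline → the macrophyte overgrazing
Length: 3 steps.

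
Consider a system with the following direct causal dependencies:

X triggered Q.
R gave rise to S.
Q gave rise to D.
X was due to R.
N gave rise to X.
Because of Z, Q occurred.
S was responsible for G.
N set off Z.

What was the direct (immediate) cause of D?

Upstream contributors include R, N, X, Z, but only Q feeds directly into D.

Q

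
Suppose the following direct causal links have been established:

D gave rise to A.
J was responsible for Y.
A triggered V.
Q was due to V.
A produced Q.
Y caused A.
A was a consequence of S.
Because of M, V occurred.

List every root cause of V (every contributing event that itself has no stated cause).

D, J, M, S

Tracing upstream from V: V ← A ← Y ← J.
A separate upstream branch: V ← A ← D.
A separate upstream branch: V ← A ← S.
A separate upstream branch: V ← M.
Each of those chain origins has no stated cause.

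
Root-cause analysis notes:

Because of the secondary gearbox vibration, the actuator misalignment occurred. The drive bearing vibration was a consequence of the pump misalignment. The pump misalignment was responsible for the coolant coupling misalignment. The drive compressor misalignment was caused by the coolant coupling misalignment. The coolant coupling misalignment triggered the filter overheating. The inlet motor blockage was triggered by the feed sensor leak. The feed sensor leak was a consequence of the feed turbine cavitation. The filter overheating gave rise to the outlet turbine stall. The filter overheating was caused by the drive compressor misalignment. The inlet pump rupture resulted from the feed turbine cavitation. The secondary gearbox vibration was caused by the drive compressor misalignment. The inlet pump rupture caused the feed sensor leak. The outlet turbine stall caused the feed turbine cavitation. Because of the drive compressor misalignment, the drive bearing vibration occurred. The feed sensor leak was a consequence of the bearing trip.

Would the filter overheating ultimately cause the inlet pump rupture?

Yes

There is a causal chain: the filter overheating → the outlet turbine stall → the feed turbine cavitation → the inlet pump rupture.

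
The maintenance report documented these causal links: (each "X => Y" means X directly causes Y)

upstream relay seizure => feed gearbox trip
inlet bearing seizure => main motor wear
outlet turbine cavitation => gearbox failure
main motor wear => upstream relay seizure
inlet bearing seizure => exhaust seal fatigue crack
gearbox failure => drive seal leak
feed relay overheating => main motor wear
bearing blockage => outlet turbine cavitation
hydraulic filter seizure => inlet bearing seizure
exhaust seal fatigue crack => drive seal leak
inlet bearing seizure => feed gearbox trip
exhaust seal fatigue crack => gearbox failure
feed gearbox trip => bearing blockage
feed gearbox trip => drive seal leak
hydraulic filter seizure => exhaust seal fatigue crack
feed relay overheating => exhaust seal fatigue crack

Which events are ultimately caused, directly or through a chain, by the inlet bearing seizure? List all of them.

the bearing blockage, the drive seal leak, the exhaust seal fatigue crack, the feed gearbox trip, the gearbox failure, the main motor wear, the outlet turbine cavitation, the upstream relay seizure

Direct effects: the main motor wear, the feed gearbox trip, the exhaust seal fatigue crack.
2 steps out: the upstream relay seizure, the bearing blockage, the gearbox failure, the drive seal leak.
3 steps out: the outlet turbine cavitation.
Not reachable from it: the hydraulic filter seizure, the feed relay overheating.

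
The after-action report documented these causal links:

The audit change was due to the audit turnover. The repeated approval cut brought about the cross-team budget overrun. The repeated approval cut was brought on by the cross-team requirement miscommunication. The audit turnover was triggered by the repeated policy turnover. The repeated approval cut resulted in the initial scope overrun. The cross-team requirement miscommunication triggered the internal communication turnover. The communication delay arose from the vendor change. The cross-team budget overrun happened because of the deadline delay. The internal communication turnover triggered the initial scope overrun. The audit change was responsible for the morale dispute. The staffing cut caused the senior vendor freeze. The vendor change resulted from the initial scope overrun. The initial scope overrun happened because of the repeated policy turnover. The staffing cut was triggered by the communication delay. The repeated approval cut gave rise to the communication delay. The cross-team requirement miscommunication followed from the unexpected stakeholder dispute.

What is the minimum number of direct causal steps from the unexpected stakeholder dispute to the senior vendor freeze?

5

Shortest chain: the unexpected stakeholder dispute → the cross-team requirement miscommunication → the repeated approval cut → the communication delay → the staffing cut → the senior vendor freeze.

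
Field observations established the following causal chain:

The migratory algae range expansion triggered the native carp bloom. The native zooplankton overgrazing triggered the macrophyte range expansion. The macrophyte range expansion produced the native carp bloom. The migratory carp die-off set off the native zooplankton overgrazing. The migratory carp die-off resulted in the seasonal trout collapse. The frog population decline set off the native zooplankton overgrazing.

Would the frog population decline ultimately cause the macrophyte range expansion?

Yes

There is a causal chain: the frog population decline → the native zooplankton overgrazing → the macrophyte range expansion.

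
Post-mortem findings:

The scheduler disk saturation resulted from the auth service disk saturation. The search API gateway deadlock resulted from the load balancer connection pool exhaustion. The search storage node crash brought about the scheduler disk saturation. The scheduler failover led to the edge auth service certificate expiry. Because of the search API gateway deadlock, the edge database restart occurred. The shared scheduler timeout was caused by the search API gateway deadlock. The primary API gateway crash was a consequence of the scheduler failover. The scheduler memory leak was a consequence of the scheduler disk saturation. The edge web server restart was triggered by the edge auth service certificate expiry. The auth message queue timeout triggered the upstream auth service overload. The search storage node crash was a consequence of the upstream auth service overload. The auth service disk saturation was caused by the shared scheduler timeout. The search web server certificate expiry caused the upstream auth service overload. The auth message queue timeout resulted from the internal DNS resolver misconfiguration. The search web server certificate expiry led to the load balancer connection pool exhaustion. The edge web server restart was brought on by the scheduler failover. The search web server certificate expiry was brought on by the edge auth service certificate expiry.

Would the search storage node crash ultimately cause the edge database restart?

The search storage node crash leads to the scheduler disk saturation, the scheduler memory leak; the edge database restart is not among them.

No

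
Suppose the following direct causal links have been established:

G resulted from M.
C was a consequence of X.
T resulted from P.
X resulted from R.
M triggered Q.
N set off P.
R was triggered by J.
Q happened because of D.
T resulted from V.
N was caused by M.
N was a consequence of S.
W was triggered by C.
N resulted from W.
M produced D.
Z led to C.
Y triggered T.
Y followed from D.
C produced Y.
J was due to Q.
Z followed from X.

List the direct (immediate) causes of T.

P, V, Y

Upstream contributors include M, S, D, Q, J, R, X, Z, C, W, N, but only P, V, Y feed directly into T.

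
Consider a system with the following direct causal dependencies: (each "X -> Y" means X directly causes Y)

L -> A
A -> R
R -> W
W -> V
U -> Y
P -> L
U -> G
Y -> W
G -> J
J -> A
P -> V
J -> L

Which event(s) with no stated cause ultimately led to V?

P, U

Tracing upstream from V: V ← W ← Y ← U.
A separate upstream branch: V ← P.
Each of those chain origins has no stated cause.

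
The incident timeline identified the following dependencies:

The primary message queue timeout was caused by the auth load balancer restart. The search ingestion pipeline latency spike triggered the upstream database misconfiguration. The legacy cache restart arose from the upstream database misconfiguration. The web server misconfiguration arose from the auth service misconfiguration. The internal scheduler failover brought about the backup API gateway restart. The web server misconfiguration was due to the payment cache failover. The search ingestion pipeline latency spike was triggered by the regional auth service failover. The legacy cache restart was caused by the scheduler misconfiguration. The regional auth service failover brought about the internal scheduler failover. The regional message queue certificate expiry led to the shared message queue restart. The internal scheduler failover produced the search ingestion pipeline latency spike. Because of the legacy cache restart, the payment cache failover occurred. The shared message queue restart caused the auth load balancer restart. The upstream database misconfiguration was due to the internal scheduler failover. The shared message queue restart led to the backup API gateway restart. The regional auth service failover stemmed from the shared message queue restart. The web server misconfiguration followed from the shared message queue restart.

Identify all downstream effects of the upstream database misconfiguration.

Direct effects: the legacy cache restart.
2 steps out: the payment cache failover.
3 steps out: the web server misconfiguration.
Not reachable from it: the regional message queue certificate expiry, the shared message queue restart, the auth load balancer restart, the primary message queue timeout, the regional auth service failover, the internal scheduler failover, the search ingestion pipeline latency spike, the scheduler misconfiguration, the backup API gateway restart, the auth service misconfiguration.

the legacy cache restart, the payment cache failover, the web server misconfiguration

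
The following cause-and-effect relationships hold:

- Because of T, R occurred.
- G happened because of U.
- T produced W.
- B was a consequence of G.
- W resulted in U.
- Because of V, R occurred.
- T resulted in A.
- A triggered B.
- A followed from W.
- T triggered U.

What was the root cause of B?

T

Tracing upstream from B: B ← A ← T.
T has no stated cause, so it is the root.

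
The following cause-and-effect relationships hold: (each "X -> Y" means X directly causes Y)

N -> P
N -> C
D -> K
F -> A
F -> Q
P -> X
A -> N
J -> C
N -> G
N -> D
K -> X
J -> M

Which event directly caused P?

N

Upstream contributors include F, A, but only N feeds directly into P.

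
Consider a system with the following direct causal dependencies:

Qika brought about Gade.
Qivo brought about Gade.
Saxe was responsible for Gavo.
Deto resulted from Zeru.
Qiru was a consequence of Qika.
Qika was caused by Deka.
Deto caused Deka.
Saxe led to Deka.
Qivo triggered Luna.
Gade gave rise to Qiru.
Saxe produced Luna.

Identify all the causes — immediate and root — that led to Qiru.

Deka, Deto, Gade, Qika, Qivo, Saxe, Zeru

Immediate causes of Qiru: Qika, Gade.
Further upstream: Saxe, Zeru, Deto, Qivo, Deka.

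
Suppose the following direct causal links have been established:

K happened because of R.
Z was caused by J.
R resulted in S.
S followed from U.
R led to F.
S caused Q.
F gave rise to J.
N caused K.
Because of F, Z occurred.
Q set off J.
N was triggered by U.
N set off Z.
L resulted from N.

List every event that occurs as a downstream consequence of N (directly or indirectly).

Direct effects: K, L, Z.
Not reachable from it: U, R, S, F, Q, J.

K, L, Z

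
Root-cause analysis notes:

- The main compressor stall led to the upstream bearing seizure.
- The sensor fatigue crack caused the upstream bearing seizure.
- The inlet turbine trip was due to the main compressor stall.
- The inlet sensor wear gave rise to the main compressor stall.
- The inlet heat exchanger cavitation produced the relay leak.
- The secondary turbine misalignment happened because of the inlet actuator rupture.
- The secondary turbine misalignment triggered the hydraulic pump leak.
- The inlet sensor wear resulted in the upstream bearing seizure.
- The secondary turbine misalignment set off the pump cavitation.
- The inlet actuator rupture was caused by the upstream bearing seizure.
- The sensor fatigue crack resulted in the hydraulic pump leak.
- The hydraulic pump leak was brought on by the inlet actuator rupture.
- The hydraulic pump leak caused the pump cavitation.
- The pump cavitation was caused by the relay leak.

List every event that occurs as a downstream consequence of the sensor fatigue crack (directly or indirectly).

Direct effects: the upstream bearing seizure, the hydraulic pump leak.
2 steps out: the inlet actuator rupture, the pump cavitation.
3 steps out: the secondary turbine misalignment.
Not reachable from it: the inlet sensor wear, the main compressor stall, the inlet turbine trip, the inlet heat exchanger cavitation, the relay leak.

the hydraulic pump leak, the inlet actuator rupture, the pump cavitation, the secondary turbine misalignment, the upstream bearing seizure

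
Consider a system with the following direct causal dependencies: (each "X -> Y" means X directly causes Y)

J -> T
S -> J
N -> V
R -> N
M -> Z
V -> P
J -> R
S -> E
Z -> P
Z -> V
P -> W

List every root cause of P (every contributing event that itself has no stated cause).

Tracing upstream from P: P ← V ← N ← R ← J ← S.
A separate upstream branch: P ← Z ← M.
Each of those chain origins has no stated cause.

M, S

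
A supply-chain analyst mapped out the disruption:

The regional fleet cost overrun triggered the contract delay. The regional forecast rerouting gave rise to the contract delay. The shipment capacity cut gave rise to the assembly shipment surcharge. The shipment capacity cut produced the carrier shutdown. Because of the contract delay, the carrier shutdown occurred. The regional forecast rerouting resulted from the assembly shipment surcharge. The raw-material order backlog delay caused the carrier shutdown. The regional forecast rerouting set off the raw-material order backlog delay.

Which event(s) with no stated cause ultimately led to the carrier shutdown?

the regional fleet cost overrun, the shipment capacity cut

Tracing upstream from the carrier shutdown: the carrier shutdown ← the shipment capacity cut.
A separate upstream branch: the carrier shutdown ← the contract delay ← the regional fleet cost overrun.
Each of those chain origins has no stated cause.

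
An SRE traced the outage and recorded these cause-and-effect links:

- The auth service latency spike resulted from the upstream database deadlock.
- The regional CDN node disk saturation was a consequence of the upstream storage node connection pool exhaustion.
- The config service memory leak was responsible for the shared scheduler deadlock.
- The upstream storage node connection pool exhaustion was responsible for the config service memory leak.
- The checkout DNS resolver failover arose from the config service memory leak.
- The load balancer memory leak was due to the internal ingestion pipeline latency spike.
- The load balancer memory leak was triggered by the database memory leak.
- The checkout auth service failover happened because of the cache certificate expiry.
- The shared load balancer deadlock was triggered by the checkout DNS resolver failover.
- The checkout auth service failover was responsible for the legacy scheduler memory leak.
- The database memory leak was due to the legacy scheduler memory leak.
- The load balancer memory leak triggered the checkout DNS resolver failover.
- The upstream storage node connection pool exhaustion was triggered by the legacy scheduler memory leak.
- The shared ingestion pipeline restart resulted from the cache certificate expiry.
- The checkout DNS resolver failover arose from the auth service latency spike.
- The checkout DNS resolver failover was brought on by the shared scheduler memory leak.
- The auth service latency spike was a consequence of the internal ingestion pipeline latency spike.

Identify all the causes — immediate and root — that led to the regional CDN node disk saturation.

Immediate cause of the regional CDN node disk saturation: the upstream storage node connection pool exhaustion.
Further upstream: the cache certificate expiry, the checkout auth service failover, the legacy scheduler memory leak.

the cache certificate expiry, the checkout auth service failover, the legacy scheduler memory leak, the upstream storage node connection pool exhaustion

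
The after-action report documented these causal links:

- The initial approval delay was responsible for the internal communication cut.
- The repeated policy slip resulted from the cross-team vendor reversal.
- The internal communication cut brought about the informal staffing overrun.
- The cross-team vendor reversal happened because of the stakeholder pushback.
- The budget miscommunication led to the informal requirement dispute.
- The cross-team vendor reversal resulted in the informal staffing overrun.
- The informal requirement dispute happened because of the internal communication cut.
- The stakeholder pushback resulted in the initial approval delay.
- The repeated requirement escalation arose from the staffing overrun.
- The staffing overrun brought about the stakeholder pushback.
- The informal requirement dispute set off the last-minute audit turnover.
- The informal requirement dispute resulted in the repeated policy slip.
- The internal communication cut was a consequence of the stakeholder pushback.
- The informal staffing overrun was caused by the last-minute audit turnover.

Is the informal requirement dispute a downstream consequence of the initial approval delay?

There is a causal chain: the initial approval delay → the internal communication cut → the informal requirement dispute.

Yes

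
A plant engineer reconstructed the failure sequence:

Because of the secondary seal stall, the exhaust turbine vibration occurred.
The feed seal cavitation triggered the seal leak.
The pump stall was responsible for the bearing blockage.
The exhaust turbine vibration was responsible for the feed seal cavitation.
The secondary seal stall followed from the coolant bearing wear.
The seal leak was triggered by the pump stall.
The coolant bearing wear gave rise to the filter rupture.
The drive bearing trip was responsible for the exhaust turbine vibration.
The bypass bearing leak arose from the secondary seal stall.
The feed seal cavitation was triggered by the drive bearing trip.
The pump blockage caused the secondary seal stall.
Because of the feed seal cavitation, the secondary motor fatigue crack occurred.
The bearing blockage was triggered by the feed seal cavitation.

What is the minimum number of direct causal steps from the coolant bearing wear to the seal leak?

4

Shortest chain: the coolant bearing wear → the secondary seal stall → the exhaust turbine vibration → the feed seal cavitation → the seal leak.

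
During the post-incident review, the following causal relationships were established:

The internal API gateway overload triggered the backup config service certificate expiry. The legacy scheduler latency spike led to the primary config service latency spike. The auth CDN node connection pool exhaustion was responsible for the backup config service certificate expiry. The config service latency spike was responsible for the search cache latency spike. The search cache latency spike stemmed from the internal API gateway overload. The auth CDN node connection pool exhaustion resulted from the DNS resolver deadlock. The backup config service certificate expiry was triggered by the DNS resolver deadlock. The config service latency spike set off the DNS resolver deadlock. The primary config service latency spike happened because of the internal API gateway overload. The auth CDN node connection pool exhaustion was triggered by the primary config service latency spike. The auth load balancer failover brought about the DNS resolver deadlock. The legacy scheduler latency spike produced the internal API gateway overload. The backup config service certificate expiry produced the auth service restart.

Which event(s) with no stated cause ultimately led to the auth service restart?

the auth load balancer failover, the config service latency spike, the legacy scheduler latency spike

Tracing upstream from the auth service restart: the auth service restart ← the backup config service certificate expiry ← the DNS resolver deadlock ← the config service latency spike.
A separate upstream branch: the auth service restart ← the backup config service certificate expiry ← the DNS resolver deadlock ← the auth load balancer failover.
A separate upstream branch: the auth service restart ← the backup config service certificate expiry ← the internal API gateway overload ← the legacy scheduler latency spike.
Each of those chain origins has no stated cause.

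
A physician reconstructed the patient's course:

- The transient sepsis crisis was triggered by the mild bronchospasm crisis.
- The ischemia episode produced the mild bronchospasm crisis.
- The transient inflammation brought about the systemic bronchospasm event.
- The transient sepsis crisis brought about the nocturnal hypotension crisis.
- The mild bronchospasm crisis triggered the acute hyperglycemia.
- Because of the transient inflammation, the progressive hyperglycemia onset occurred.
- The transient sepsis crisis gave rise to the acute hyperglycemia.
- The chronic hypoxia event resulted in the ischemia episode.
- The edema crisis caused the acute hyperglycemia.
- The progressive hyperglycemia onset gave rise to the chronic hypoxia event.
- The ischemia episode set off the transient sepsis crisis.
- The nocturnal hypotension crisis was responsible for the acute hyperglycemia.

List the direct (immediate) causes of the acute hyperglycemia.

Upstream contributors include the transient inflammation, the progressive hyperglycemia onset, the chronic hypoxia event, the ischemia episode, but only the edema crisis, the mild bronchospasm crisis, the nocturnal hypotension crisis, the transient sepsis crisis feed directly into the acute hyperglycemia.

the edema crisis, the mild bronchospasm crisis, the nocturnal hypotension crisis, the transient sepsis crisis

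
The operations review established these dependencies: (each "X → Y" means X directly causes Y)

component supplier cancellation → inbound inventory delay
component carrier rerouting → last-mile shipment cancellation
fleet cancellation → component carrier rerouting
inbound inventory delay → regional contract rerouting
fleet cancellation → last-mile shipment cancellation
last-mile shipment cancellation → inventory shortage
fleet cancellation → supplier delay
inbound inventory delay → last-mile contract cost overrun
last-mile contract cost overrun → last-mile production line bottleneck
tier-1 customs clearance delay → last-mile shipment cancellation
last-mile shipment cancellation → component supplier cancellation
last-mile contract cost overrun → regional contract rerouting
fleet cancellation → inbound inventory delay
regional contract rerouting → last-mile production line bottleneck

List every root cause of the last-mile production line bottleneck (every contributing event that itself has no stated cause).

Tracing upstream from the last-mile production line bottleneck: the last-mile production line bottleneck ← the last-mile contract cost overrun ← the inbound inventory delay ← the fleet cancellation.
A separate upstream branch: the last-mile production line bottleneck ← the last-mile contract cost overrun ← the inbound inventory delay ← the component supplier cancellation ← the last-mile shipment cancellation ← the tier-1 customs clearance delay.
Each of those chain origins has no stated cause.

the fleet cancellation, the tier-1 customs clearance delay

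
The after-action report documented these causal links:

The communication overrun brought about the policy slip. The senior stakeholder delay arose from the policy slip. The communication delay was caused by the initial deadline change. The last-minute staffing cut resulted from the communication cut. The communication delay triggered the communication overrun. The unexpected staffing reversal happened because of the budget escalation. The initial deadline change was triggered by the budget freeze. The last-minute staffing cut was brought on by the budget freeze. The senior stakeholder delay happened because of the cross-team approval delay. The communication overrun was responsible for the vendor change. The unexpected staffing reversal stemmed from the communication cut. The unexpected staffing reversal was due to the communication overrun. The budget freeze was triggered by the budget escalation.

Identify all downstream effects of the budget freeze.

the communication delay, the communication overrun, the initial deadline change, the last-minute staffing cut, the policy slip, the senior stakeholder delay, the unexpected staffing reversal, the vendor change

Direct effects: the initial deadline change, the last-minute staffing cut.
2 steps out: the communication delay.
3 steps out: the communication overrun.
4 steps out: the unexpected staffing reversal, the policy slip, the vendor change.
5 steps out: the senior stakeholder delay.
Not reachable from it: the budget escalation, the communication cut, the cross-team approval delay.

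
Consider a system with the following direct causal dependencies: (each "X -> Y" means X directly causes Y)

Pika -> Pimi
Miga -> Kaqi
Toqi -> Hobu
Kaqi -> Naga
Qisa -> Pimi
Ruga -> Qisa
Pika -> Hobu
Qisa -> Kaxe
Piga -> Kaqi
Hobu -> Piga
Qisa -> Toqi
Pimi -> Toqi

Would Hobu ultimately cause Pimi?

No

Hobu leads to Piga, Kaqi, Naga; Pimi is not among them.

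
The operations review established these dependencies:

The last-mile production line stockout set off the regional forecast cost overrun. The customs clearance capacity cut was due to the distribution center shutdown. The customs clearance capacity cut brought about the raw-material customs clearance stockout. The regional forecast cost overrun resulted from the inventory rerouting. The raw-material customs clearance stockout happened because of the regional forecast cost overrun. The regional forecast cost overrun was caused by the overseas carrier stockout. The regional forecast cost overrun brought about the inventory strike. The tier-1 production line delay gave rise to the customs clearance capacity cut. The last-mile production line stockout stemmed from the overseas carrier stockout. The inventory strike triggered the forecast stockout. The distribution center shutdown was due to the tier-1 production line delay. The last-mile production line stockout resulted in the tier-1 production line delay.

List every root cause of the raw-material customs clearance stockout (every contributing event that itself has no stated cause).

the inventory rerouting, the overseas carrier stockout

Tracing upstream from the raw-material customs clearance stockout: the raw-material customs clearance stockout ← the regional forecast cost overrun ← the overseas carrier stockout.
A separate upstream branch: the raw-material customs clearance stockout ← the regional forecast cost overrun ← the inventory rerouting.
Each of those chain origins has no stated cause.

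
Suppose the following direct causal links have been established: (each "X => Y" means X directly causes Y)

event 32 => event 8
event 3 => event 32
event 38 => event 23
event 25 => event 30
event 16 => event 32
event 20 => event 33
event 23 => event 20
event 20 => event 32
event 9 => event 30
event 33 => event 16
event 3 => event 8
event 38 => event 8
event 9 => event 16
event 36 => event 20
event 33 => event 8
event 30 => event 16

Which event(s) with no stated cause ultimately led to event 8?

event 25, event 3, event 36, event 38, event 9

Tracing upstream from event 8: event 8 ← event 38.
A separate upstream branch: event 8 ← event 32 ← event 16 ← event 9.
A separate upstream branch: event 8 ← event 3.
A separate upstream branch: event 8 ← event 33 ← event 20 ← event 36.
A separate upstream branch: event 8 ← event 32 ← event 16 ← event 30 ← event 25.
Each of those chain origins has no stated cause.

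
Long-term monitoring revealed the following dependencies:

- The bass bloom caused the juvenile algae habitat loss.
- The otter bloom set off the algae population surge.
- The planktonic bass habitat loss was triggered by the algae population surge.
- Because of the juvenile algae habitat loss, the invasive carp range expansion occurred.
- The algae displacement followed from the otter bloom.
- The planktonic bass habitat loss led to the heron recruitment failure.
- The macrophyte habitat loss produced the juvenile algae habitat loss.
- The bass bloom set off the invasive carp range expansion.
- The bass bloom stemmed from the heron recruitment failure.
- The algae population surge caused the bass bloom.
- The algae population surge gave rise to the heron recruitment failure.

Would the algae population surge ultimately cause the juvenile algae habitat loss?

Yes

There is a causal chain: the algae population surge → the bass bloom → the juvenile algae habitat loss.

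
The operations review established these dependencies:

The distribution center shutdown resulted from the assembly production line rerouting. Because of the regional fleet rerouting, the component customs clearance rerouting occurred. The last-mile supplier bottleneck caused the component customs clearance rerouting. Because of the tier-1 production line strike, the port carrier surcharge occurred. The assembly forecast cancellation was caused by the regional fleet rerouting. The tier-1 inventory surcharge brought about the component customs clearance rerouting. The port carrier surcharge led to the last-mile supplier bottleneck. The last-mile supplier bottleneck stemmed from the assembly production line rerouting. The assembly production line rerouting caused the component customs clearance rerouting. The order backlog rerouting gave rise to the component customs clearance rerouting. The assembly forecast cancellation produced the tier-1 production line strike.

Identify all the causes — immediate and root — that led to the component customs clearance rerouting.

Immediate causes of the component customs clearance rerouting: the regional fleet rerouting, the order backlog rerouting, the assembly production line rerouting, the tier-1 inventory surcharge, the last-mile supplier bottleneck.
Further upstream: the assembly forecast cancellation, the tier-1 production line strike, the port carrier surcharge.

the assembly forecast cancellation, the assembly production line rerouting, the last-mile supplier bottleneck, the order backlog rerouting, the port carrier surcharge, the regional fleet rerouting, the tier-1 inventory surcharge, the tier-1 production line strike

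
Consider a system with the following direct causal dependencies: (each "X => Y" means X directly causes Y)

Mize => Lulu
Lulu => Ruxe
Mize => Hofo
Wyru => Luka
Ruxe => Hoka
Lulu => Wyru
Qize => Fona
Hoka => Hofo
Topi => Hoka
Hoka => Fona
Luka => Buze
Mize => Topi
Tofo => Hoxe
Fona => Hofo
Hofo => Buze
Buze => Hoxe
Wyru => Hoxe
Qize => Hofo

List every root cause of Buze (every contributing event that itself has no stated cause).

Mize, Qize

Tracing upstream from Buze: Buze ← Hofo ← Mize.
A separate upstream branch: Buze ← Hofo ← Qize.
Each of those chain origins has no stated cause.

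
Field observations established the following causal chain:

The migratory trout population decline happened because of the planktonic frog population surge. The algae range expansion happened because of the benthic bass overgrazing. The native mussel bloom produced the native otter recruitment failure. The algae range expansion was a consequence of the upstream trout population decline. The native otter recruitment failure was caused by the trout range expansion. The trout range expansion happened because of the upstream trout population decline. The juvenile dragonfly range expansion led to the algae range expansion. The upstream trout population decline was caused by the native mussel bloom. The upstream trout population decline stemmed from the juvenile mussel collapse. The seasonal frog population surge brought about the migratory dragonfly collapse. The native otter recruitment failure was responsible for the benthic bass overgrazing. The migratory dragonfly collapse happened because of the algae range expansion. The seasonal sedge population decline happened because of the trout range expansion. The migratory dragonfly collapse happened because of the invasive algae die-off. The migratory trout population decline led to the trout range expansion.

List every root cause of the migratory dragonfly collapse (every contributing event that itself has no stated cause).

Tracing upstream from the migratory dragonfly collapse: the migratory dragonfly collapse ← the algae range expansion ← the upstream trout population decline ← the native mussel bloom.
A separate upstream branch: the migratory dragonfly collapse ← the algae range expansion ← the benthic bass overgrazing ← the native otter recruitment failure ← the trout range expansion ← the migratory trout population decline ← the planktonic frog population surge.
A separate upstream branch: the migratory dragonfly collapse ← the algae range expansion ← the upstream trout population decline ← the juvenile mussel collapse.
A separate upstream branch: the migratory dragonfly collapse ← the algae range expansion ← the juvenile dragonfly range expansion.
A separate upstream branch: the migratory dragonfly collapse ← the seasonal frog population surge.
A separate upstream branch: the migratory dragonfly collapse ← the invasive algae die-off.
Each of those chain origins has no stated cause.

the invasive algae die-off, the juvenile dragonfly range expansion, the juvenile mussel collapse, the native mussel bloom, the planktonic frog population surge, the seasonal frog population surge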